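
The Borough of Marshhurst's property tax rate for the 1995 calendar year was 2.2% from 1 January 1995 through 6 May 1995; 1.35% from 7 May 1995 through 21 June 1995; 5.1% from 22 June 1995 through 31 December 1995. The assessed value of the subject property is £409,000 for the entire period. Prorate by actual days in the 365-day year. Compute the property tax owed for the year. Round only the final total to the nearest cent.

1 January – 6 May 1995: 126 days at 2.2% → £409,000 × 2.2% × 126/365 = £3,106.1589
7 May – 21 June 1995: 46 days at 1.35% → £409,000 × 1.35% × 46/365 = £695.8603
22 June – 31 December 1995: 193 days at 5.1% → £409,000 × 5.1% × 193/365 = £11,029.5534
Total = £14,831.5726

£14,831.57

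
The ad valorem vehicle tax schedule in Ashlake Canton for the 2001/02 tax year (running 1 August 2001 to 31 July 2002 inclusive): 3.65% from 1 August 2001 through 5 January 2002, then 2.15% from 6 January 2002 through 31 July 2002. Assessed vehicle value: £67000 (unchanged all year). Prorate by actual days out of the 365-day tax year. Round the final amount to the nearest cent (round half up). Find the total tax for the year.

1 August 2001 – 5 January 2002: 158 days at 3.65% → £67000 × 3.65% × 158/365 = £1058.6000
6 January – 31 July 2002: 207 days at 2.15% → £67000 × 2.15% × 207/365 = £816.9411
Total = £1875.5411

£1875.54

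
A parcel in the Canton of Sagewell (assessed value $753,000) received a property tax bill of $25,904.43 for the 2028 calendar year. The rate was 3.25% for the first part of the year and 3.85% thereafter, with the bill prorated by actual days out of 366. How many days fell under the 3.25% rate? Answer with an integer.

Let d = days at the first rate; then 366 − d days at the second rate.
$753,000 × [3.25%·d + 3.85%·(366−d)] / 366 = $25,904.43
Solving gives d = 250, so the new rate took effect on September 7, 2028.

250 days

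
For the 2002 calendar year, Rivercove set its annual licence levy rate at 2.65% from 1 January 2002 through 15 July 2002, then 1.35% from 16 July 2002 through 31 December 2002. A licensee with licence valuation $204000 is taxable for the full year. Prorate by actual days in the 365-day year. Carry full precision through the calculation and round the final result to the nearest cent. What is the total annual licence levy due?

1 January – 15 July 2002: 196 days at 2.65% → $204000 × 2.65% × 196/365 = $2902.9479
16 July – 31 December 2002: 169 days at 1.35% → $204000 × 1.35% × 169/365 = $1275.1397
Total = $4178.0877

$4178.09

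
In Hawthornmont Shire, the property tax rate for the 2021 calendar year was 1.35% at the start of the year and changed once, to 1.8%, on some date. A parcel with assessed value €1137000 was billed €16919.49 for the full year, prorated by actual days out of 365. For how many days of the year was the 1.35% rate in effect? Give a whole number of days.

Let d = days at the first rate; then 365 − d days at the second rate.
€1137000 × [1.35%·d + 1.8%·(365−d)] / 365 = €16919.49
Solving gives d = 253, so the new rate took effect on 11 September 2021.

253 days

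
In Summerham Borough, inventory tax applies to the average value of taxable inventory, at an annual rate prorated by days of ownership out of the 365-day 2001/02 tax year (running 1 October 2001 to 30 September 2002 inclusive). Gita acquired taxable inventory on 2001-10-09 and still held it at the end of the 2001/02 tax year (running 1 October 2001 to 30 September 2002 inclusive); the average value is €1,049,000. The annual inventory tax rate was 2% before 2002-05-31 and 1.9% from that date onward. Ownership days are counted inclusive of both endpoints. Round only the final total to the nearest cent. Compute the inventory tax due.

2001-10-09 to 2002-05-30: 234 days at 2% → €1,049,000 × 2% × 234/365 = €13,450.1918
2002-05-31 to 2002-09-30: 123 days at 1.9% → €1,049,000 × 1.9% × 123/365 = €6,716.4740
Total = €20,166.6658

€20,166.67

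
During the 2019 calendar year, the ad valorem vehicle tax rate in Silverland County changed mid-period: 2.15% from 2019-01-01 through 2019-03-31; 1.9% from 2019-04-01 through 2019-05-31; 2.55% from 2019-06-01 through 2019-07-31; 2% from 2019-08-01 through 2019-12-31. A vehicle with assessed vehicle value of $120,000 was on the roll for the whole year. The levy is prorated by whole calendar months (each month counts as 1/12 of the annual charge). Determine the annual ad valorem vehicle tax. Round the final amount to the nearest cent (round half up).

2019-01-01 to 2019-03-31: 3 months at 2.15% → $120,000 × 2.15% × 3/12 = $645.0000
2019-04-01 to 2019-05-31: 2 months at 1.9% → $120,000 × 1.9% × 2/12 = $380.0000
2019-06-01 to 2019-07-31: 2 months at 2.55% → $120,000 × 2.55% × 2/12 = $510.0000
2019-08-01 to 2019-12-31: 5 months at 2% → $120,000 × 2% × 5/12 = $1,000.0000
Total = $2,535.0000

$2,535.00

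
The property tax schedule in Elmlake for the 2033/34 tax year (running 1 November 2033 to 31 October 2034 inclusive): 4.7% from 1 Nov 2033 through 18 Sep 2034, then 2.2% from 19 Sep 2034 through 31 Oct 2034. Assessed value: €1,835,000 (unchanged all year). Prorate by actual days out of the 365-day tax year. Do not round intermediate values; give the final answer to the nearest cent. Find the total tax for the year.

1 Nov 2033 – 18 Sep 2034: 322 days at 4.7% → €1,835,000 × 4.7% × 322/365 = €76,084.6301
19 Sep – 31 Oct 2034: 43 days at 2.2% → €1,835,000 × 2.2% × 43/365 = €4,755.9178
Total = €80,840.5479

€80,840.55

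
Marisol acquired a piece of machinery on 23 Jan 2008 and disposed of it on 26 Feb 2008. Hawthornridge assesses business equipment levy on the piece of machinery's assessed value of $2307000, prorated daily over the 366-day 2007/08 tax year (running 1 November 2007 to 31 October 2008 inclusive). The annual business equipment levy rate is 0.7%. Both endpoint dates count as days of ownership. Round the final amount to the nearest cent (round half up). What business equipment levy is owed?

$1544.30

Days held (23 Jan – 26 Feb 2008): 35 out of 366
Tax = $2307000 × 0.7% × 35/366 = $1544.3033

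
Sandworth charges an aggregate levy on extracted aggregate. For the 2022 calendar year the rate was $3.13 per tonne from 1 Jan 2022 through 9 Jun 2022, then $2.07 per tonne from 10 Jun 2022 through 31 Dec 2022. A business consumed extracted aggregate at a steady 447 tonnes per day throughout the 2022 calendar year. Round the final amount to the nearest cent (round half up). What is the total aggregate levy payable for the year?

1 Jan – 9 Jun 2022: 160 days × 447 tonnes/day = 71,520 tonnes at $3.13/tonne → $223,857.60
10 Jun – 31 Dec 2022: 205 days × 447 tonnes/day = 91,635 tonnes at $2.07/tonne → $189,684.45

$413,542.05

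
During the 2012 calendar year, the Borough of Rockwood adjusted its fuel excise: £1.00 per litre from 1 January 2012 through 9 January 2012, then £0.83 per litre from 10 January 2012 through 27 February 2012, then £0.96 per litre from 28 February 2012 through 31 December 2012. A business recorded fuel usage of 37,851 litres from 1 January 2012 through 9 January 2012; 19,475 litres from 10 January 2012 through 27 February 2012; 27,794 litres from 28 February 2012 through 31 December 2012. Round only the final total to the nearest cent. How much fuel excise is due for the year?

1 January – 9 January 2012: 37,851 litres at £1.00/litre → £37851.00
10 January – 27 February 2012: 19,475 litres at £0.83/litre → £16164.25
28 February – 31 December 2012: 27,794 litres at £0.96/litre → £26682.24

£80697.49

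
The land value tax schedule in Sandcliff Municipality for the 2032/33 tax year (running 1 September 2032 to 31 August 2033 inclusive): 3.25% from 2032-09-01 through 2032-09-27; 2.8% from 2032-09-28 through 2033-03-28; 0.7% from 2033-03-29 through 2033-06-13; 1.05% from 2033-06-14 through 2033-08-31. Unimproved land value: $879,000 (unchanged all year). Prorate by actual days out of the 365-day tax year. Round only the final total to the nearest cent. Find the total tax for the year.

$17,681.15

2032-09-01 to 2032-09-27: 27 days at 3.25% → $879,000 × 3.25% × 27/365 = $2,113.2123
2032-09-28 to 2033-03-28: 182 days at 2.8% → $879,000 × 2.8% × 182/365 = $12,272.2849
2033-03-29 to 2033-06-13: 77 days at 0.7% → $879,000 × 0.7% × 77/365 = $1,298.0301
2033-06-14 to 2033-08-31: 79 days at 1.05% → $879,000 × 1.05% × 79/365 = $1,997.6178
Total = $17,681.1452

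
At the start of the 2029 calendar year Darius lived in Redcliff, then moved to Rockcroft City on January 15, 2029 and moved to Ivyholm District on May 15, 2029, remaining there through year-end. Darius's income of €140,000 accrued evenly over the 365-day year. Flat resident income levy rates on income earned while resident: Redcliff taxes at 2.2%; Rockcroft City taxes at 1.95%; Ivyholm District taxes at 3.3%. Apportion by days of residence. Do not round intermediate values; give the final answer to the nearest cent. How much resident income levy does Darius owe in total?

€3,939.56

Redcliff, January 1 – January 14, 2029: 14 days → €140,000 × 2.2% × 14/365 = €118.1370
Rockcroft City, January 15 – May 14, 2029: 120 days → €140,000 × 1.95% × 120/365 = €897.5342
Ivyholm District, May 15 – December 31, 2029: 231 days → €140,000 × 3.3% × 231/365 = €2,923.8904
Total = €3,939.5616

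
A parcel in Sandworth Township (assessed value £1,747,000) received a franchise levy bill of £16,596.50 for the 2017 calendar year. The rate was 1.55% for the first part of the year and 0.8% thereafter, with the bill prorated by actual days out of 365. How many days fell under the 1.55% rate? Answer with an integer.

Let d = days at the first rate; then 365 − d days at the second rate.
£1,747,000 × [1.55%·d + 0.8%·(365−d)] / 365 = £16,596.50
Solving gives d = 73, so the new rate took effect on 15 March 2017.

73 days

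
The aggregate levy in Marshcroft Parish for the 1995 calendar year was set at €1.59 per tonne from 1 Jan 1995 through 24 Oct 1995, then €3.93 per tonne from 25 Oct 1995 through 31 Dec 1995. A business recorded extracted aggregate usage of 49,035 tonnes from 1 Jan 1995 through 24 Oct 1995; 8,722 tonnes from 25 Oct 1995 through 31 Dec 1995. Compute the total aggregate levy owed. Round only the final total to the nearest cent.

€112,243.11

1 Jan – 24 Oct 1995: 49,035 tonnes at €1.59/tonne → €77,965.65
25 Oct – 31 Dec 1995: 8,722 tonnes at €3.93/tonne → €34,277.46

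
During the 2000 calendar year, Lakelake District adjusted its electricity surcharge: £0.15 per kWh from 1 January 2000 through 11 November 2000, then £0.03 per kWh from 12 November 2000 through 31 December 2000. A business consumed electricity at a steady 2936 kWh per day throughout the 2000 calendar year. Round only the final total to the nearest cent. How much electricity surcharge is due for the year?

£143,570.40

1 January – 11 November 2000: 316 days × 2936 kWh/day = 927,776 kWh at £0.15/kWh → £139,166.40
12 November – 31 December 2000: 50 days × 2936 kWh/day = 146,800 kWh at £0.03/kWh → £4,404.00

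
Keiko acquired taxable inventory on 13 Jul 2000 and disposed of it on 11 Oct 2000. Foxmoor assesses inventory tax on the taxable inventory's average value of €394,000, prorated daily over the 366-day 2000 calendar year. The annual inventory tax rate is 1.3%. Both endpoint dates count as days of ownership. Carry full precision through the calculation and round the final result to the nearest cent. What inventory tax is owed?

Days held (13 Jul – 11 Oct 2000): 91 out of 366
Tax = €394,000 × 1.3% × 91/366 = €1,273.5027

€1,273.50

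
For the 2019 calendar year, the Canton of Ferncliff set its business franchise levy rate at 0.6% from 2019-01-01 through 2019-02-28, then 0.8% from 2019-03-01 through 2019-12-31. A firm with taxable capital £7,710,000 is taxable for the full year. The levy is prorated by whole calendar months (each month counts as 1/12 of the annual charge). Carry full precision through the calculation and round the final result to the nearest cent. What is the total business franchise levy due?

£59,110.00

2019-01-01 to 2019-02-28: 2 months at 0.6% → £7,710,000 × 0.6% × 2/12 = £7,710.0000
2019-03-01 to 2019-12-31: 10 months at 0.8% → £7,710,000 × 0.8% × 10/12 = £51,400.0000
Total = £59,110.0000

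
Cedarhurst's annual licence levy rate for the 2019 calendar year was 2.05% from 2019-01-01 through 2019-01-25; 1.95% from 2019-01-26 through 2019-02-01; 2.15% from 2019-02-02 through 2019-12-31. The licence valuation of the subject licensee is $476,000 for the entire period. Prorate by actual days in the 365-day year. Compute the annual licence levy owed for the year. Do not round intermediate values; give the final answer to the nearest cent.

2019-01-01 to 2019-01-25: 25 days at 2.05% → $476,000 × 2.05% × 25/365 = $668.3562
2019-01-26 to 2019-02-01: 7 days at 1.95% → $476,000 × 1.95% × 7/365 = $178.0110
2019-02-02 to 2019-12-31: 333 days at 2.15% → $476,000 × 2.15% × 333/365 = $9,336.7726
Total = $10,183.1397

$10,183.14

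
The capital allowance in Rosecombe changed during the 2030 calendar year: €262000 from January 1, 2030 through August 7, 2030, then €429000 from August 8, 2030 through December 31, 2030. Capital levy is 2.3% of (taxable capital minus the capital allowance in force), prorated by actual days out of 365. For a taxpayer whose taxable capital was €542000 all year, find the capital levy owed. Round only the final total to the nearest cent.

January 1 – August 7, 2030: 219 days, exemption €262000 → (€542000 − €262000) × 2.3% × 219/365 = €3864.0000
August 8 – December 31, 2030: 146 days, exemption €429000 → (€542000 − €429000) × 2.3% × 146/365 = €1039.6000
Total = €4903.6000

€4903.60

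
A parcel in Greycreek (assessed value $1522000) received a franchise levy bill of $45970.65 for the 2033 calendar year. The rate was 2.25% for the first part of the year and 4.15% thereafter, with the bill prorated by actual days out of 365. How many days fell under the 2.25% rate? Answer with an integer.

Let d = days at the first rate; then 365 − d days at the second rate.
$1522000 × [2.25%·d + 4.15%·(365−d)] / 365 = $45970.65
Solving gives d = 217, so the new rate took effect on August 6, 2033.

217 days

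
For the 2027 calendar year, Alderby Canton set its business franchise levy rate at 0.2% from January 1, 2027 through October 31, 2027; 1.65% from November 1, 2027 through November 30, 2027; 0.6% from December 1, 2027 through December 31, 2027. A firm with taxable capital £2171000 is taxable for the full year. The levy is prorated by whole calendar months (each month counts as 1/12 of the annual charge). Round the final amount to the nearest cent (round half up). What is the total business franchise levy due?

January 1 – October 31, 2027: 10 months at 0.2% → £2171000 × 0.2% × 10/12 = £3618.3333
November 1 – November 30, 2027: 1 month at 1.65% → £2171000 × 1.65% × 1/12 = £2985.1250
December 1 – December 31, 2027: 1 month at 0.6% → £2171000 × 0.6% × 1/12 = £1085.5000
Total = £7688.9583

£7688.96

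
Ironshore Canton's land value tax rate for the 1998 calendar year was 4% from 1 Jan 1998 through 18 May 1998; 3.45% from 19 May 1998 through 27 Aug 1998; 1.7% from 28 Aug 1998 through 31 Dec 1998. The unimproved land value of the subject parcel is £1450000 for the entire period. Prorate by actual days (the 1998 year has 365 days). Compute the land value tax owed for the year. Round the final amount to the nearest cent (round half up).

1 Jan – 18 May 1998: 138 days at 4% → £1450000 × 4% × 138/365 = £21928.7671
19 May – 27 Aug 1998: 101 days at 3.45% → £1450000 × 3.45% × 101/365 = £13842.5342
28 Aug – 31 Dec 1998: 126 days at 1.7% → £1450000 × 1.7% × 126/365 = £8509.3151
Total = £44280.6164

£44280.62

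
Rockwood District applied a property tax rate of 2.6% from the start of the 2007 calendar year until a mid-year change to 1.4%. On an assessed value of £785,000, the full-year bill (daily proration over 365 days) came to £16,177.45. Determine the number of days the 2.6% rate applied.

Let d = days at the first rate; then 365 − d days at the second rate.
£785,000 × [2.6%·d + 1.4%·(365−d)] / 365 = £16,177.45
Solving gives d = 201, so the new rate took effect on 21 Jul 2007.

201 days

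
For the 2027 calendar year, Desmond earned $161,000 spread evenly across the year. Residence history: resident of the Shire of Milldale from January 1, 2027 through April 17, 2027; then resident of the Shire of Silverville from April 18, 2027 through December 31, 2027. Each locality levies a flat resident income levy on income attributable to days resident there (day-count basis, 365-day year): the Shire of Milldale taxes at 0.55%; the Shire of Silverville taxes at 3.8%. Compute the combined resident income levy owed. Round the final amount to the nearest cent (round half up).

The Shire of Milldale, January 1 – April 17, 2027: 107 days → $161,000 × 0.55% × 107/365 = $259.5849
The Shire of Silverville, April 18 – December 31, 2027: 258 days → $161,000 × 3.8% × 258/365 = $4,324.5041
Total = $4,584.0890

$4,584.09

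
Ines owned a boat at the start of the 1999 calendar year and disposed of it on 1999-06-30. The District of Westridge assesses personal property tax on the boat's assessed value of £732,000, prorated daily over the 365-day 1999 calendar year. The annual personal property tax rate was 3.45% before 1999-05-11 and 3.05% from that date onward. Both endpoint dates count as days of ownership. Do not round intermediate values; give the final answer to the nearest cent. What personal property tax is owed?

£12,114.10

1999-01-01 to 1999-05-10: 130 days at 3.45% → £732,000 × 3.45% × 130/365 = £8,994.5753
1999-05-11 to 1999-06-30: 51 days at 3.05% → £732,000 × 3.05% × 51/365 = £3,119.5233
Total = £12,114.0986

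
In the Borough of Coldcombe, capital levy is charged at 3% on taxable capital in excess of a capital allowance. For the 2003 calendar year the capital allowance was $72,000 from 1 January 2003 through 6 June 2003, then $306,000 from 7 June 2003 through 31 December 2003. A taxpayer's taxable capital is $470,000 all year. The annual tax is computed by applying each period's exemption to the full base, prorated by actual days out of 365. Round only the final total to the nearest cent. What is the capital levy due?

$7,939.56

1 January – 6 June 2003: 157 days, exemption $72,000 → ($470,000 − $72,000) × 3% × 157/365 = $5,135.8356
7 June – 31 December 2003: 208 days, exemption $306,000 → ($470,000 − $306,000) × 3% × 208/365 = $2,803.7260
Total = $7,939.5616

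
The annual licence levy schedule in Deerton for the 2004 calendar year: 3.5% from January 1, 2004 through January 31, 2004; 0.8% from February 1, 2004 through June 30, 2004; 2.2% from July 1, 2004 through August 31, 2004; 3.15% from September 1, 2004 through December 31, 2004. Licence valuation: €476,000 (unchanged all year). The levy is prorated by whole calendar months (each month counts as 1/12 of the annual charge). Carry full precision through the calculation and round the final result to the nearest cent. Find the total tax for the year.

€9,718.33

January 1 – January 31, 2004: 1 month at 3.5% → €476,000 × 3.5% × 1/12 = €1,388.3333
February 1 – June 30, 2004: 5 months at 0.8% → €476,000 × 0.8% × 5/12 = €1,586.6667
July 1 – August 31, 2004: 2 months at 2.2% → €476,000 × 2.2% × 2/12 = €1,745.3333
September 1 – December 31, 2004: 4 months at 3.15% → €476,000 × 3.15% × 4/12 = €4,998.0000
Total = €9,718.3333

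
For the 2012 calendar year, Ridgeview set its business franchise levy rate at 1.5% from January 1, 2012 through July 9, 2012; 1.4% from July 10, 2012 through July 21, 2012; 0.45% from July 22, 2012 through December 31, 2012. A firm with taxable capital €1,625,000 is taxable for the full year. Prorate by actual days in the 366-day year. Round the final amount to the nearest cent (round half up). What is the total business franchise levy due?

€16,722.85

January 1 – July 9, 2012: 191 days at 1.5% → €1,625,000 × 1.5% × 191/366 = €12,720.2869
July 10 – July 21, 2012: 12 days at 1.4% → €1,625,000 × 1.4% × 12/366 = €745.9016
July 22 – December 31, 2012: 163 days at 0.45% → €1,625,000 × 0.45% × 163/366 = €3,256.6598
Total = €16,722.8484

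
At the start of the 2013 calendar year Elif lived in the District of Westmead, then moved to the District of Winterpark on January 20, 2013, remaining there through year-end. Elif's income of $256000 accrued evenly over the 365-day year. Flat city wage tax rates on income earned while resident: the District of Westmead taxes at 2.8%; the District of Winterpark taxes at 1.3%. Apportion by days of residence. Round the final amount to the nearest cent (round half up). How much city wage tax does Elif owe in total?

The District of Westmead, January 1 – January 19, 2013: 19 days → $256000 × 2.8% × 19/365 = $373.1288
The District of Winterpark, January 20 – December 31, 2013: 346 days → $256000 × 1.3% × 346/365 = $3154.7616
Total = $3527.8904

$3527.89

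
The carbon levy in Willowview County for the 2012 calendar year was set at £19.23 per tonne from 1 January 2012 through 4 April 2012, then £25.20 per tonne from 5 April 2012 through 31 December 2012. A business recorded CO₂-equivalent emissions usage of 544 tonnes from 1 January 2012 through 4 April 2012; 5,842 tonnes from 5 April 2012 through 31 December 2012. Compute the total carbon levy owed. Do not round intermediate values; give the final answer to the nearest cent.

£157,679.52

1 January – 4 April 2012: 544 tonnes at £19.23/tonne → £10,461.12
5 April – 31 December 2012: 5,842 tonnes at £25.20/tonne → £147,218.40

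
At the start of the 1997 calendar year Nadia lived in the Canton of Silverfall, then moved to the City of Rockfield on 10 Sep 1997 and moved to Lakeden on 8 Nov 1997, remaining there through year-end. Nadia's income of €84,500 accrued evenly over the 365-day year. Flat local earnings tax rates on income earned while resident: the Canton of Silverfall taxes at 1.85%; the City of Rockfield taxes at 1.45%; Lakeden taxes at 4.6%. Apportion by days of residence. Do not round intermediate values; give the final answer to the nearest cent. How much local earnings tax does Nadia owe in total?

€1,852.40

The Canton of Silverfall, 1 Jan – 9 Sep 1997: 252 days → €84,500 × 1.85% × 252/365 = €1,079.2849
The City of Rockfield, 10 Sep – 7 Nov 1997: 59 days → €84,500 × 1.45% × 59/365 = €198.0541
Lakeden, 8 Nov – 31 Dec 1997: 54 days → €84,500 × 4.6% × 54/365 = €575.0630
Total = €1,852.4021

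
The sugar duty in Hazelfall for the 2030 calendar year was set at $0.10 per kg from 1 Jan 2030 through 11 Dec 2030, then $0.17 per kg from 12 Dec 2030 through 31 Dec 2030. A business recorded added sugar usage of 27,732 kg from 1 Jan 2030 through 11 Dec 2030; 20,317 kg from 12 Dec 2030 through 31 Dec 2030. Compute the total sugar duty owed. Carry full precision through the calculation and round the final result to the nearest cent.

1 Jan – 11 Dec 2030: 27,732 kg at $0.10/kg → $2,773.20
12 Dec – 31 Dec 2030: 20,317 kg at $0.17/kg → $3,453.89

$6,227.09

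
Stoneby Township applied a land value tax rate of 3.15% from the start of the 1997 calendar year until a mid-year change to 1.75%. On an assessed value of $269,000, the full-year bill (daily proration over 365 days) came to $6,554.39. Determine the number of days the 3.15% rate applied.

179 days

Let d = days at the first rate; then 365 − d days at the second rate.
$269,000 × [3.15%·d + 1.75%·(365−d)] / 365 = $6,554.39
Solving gives d = 179, so the new rate took effect on June 29, 1997.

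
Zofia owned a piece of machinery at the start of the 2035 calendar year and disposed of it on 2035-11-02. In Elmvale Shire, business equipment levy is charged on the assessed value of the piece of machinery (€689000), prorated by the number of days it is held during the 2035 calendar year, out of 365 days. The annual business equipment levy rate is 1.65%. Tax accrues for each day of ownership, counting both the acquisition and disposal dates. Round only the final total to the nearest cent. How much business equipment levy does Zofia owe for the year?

€9530.85

Days held (2035-01-01 to 2035-11-02): 306 out of 365
Tax = €689000 × 1.65% × 306/365 = €9530.8521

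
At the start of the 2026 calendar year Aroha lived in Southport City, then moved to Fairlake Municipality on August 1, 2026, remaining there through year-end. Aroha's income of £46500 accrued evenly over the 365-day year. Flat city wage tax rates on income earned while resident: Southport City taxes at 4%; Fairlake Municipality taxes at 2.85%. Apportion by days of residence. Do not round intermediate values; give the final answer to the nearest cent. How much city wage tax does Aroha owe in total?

Southport City, January 1 – July 31, 2026: 212 days → £46500 × 4% × 212/365 = £1080.3288
Fairlake Municipality, August 1 – December 31, 2026: 153 days → £46500 × 2.85% × 153/365 = £555.5158
Total = £1635.8445

£1635.84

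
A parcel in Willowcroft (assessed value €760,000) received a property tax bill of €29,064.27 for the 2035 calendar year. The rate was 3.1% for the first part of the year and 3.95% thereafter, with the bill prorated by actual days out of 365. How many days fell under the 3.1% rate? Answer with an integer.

Let d = days at the first rate; then 365 − d days at the second rate.
€760,000 × [3.1%·d + 3.95%·(365−d)] / 365 = €29,064.27
Solving gives d = 54, so the new rate took effect on 24 Feb 2035.

54 days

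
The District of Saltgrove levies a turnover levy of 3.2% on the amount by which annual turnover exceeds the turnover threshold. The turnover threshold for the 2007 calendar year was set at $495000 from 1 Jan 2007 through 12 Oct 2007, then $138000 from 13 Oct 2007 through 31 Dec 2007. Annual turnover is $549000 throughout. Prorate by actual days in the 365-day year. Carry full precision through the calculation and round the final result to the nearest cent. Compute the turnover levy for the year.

$4231.89

1 Jan – 12 Oct 2007: 285 days, exemption $495000 → ($549000 − $495000) × 3.2% × 285/365 = $1349.2603
13 Oct – 31 Dec 2007: 80 days, exemption $138000 → ($549000 − $138000) × 3.2% × 80/365 = $2882.6301
Total = $4231.8904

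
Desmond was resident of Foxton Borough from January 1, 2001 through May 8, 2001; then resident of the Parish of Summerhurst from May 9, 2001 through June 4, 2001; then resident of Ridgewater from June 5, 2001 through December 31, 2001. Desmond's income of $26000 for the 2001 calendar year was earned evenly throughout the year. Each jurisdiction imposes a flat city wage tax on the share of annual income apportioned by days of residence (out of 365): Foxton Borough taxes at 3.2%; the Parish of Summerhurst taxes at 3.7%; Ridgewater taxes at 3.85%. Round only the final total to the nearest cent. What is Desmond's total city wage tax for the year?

Foxton Borough, January 1 – May 8, 2001: 128 days → $26000 × 3.2% × 128/365 = $291.7699
The Parish of Summerhurst, May 9 – June 4, 2001: 27 days → $26000 × 3.7% × 27/365 = $71.1616
Ridgewater, June 5 – December 31, 2001: 210 days → $26000 × 3.85% × 210/365 = $575.9178
Total = $938.8493

$938.85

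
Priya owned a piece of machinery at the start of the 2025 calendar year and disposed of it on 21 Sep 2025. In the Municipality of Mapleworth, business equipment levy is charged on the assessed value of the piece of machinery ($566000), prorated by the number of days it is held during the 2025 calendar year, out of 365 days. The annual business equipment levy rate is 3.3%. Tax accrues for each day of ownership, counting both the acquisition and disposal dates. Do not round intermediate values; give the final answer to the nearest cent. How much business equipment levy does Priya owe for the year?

$13509.57

Days held (1 Jan – 21 Sep 2025): 264 out of 365
Tax = $566000 × 3.3% × 264/365 = $13509.5671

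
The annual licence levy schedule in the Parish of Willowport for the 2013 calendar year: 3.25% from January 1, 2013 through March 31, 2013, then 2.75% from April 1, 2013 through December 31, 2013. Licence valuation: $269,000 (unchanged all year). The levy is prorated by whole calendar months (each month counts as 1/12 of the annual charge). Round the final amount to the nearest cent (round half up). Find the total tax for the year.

January 1 – March 31, 2013: 3 months at 3.25% → $269,000 × 3.25% × 3/12 = $2,185.6250
April 1 – December 31, 2013: 9 months at 2.75% → $269,000 × 2.75% × 9/12 = $5,548.1250
Total = $7,733.7500

$7,733.75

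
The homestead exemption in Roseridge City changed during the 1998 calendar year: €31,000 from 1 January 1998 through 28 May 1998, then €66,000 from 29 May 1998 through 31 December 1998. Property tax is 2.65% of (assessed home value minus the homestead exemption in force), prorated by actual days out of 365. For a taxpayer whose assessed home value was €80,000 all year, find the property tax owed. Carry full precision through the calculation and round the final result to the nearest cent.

€747.08

1 January – 28 May 1998: 148 days, exemption €31,000 → (€80,000 − €31,000) × 2.65% × 148/365 = €526.5151
29 May – 31 December 1998: 217 days, exemption €66,000 → (€80,000 − €66,000) × 2.65% × 217/365 = €220.5671
Total = €747.0822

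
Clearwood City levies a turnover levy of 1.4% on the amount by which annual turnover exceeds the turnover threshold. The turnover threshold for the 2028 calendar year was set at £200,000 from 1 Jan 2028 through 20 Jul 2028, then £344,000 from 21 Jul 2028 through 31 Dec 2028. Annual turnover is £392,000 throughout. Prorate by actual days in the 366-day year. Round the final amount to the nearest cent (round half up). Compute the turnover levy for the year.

1 Jan – 20 Jul 2028: 202 days, exemption £200,000 → (£392,000 − £200,000) × 1.4% × 202/366 = £1,483.5410
21 Jul – 31 Dec 2028: 164 days, exemption £344,000 → (£392,000 − £344,000) × 1.4% × 164/366 = £301.1148
Total = £1,784.6557

£1,784.66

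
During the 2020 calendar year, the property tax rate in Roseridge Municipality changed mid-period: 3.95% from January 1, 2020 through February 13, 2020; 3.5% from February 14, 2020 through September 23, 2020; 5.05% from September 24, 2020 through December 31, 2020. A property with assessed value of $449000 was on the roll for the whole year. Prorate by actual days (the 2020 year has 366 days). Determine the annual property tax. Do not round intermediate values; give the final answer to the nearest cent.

January 1 – February 13, 2020: 44 days at 3.95% → $449000 × 3.95% × 44/366 = $2132.1366
February 14 – September 23, 2020: 223 days at 3.5% → $449000 × 3.5% × 223/366 = $9574.9863
September 24 – December 31, 2020: 99 days at 5.05% → $449000 × 5.05% × 99/366 = $6133.2664
Total = $17840.3893

$17840.39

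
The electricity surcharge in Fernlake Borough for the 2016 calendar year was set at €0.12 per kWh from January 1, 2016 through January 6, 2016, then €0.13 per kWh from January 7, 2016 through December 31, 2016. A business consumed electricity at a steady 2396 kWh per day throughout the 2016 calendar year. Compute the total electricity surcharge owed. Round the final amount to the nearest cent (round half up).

January 1 – January 6, 2016: 6 days × 2396 kWh/day = 14,376 kWh at €0.12/kWh → €1725.12
January 7 – December 31, 2016: 360 days × 2396 kWh/day = 862,560 kWh at €0.13/kWh → €112132.80

€113857.92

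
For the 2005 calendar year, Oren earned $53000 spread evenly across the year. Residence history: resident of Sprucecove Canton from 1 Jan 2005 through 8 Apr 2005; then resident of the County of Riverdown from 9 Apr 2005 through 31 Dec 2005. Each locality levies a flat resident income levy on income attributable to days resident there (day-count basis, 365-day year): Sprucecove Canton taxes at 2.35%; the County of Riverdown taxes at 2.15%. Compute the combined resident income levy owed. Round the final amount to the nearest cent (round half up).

$1167.96

Sprucecove Canton, 1 Jan – 8 Apr 2005: 98 days → $53000 × 2.35% × 98/365 = $334.4082
The County of Riverdown, 9 Apr – 31 Dec 2005: 267 days → $53000 × 2.15% × 267/365 = $833.5521
Total = $1167.9603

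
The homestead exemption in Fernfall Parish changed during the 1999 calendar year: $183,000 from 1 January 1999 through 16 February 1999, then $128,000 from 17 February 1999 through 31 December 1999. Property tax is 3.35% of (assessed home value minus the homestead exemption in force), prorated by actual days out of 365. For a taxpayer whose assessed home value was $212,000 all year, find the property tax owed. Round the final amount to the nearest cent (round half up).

1 January – 16 February 1999: 47 days, exemption $183,000 → ($212,000 − $183,000) × 3.35% × 47/365 = $125.0973
17 February – 31 December 1999: 318 days, exemption $128,000 → ($212,000 − $128,000) × 3.35% × 318/365 = $2,451.6493
Total = $2,576.7466

$2,576.75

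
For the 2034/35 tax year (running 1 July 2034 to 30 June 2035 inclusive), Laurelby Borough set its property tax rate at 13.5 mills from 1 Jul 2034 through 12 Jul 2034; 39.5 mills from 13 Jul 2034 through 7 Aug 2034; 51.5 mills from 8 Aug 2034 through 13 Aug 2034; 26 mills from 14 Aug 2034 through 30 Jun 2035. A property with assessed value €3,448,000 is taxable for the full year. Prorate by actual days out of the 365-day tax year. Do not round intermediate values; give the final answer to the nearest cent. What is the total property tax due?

€92,992.09

1 Jul – 12 Jul 2034: 12 days at 13.5 mills → €3,448,000 × 1.35% × 12/365 = €1,530.3452
13 Jul – 7 Aug 2034: 26 days at 39.5 mills → €3,448,000 × 3.95% × 26/365 = €9,701.6329
8 Aug – 13 Aug 2034: 6 days at 51.5 mills → €3,448,000 × 5.15% × 6/365 = €2,918.9918
14 Aug 2034 – 30 Jun 2035: 321 days at 26 mills → €3,448,000 × 2.6% × 321/365 = €78,841.1178
Total = €92,992.0877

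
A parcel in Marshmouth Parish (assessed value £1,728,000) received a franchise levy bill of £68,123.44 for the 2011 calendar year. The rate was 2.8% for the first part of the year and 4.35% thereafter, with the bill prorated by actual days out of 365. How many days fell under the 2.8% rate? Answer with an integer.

Let d = days at the first rate; then 365 − d days at the second rate.
£1,728,000 × [2.8%·d + 4.35%·(365−d)] / 365 = £68,123.44
Solving gives d = 96, so the new rate took effect on April 7, 2011.

96 days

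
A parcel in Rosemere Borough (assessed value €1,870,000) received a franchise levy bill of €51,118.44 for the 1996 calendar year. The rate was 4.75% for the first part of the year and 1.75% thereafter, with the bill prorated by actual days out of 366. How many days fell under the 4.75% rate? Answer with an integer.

120 days

Let d = days at the first rate; then 366 − d days at the second rate.
€1,870,000 × [4.75%·d + 1.75%·(366−d)] / 366 = €51,118.44
Solving gives d = 120, so the new rate took effect on 30 Apr 1996.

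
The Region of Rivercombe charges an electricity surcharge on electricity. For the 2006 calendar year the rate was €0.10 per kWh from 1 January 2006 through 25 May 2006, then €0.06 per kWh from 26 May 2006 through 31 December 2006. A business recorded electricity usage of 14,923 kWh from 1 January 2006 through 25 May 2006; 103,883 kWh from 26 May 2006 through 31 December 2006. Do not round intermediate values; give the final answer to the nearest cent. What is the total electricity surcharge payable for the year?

1 January – 25 May 2006: 14,923 kWh at €0.10/kWh → €1,492.30
26 May – 31 December 2006: 103,883 kWh at €0.06/kWh → €6,232.98

€7,725.28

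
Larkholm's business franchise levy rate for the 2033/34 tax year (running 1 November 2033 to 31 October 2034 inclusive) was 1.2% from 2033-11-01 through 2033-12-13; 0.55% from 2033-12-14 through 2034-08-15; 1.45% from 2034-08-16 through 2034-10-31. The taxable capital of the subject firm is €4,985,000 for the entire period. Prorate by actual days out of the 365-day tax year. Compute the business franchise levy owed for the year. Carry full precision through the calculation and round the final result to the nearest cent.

€40,699.45

2033-11-01 to 2033-12-13: 43 days at 1.2% → €4,985,000 × 1.2% × 43/365 = €7,047.2877
2033-12-14 to 2034-08-15: 245 days at 0.55% → €4,985,000 × 0.55% × 245/365 = €18,403.5274
2034-08-16 to 2034-10-31: 77 days at 1.45% → €4,985,000 × 1.45% × 77/365 = €15,248.6370
Total = €40,699.4521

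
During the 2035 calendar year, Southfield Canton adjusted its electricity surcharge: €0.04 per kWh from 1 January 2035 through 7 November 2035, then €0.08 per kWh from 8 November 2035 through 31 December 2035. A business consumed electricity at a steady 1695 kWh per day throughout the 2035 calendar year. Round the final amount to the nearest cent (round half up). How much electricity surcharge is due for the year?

€28,408.20

1 January – 7 November 2035: 311 days × 1695 kWh/day = 527,145 kWh at €0.04/kWh → €21,085.80
8 November – 31 December 2035: 54 days × 1695 kWh/day = 91,530 kWh at €0.08/kWh → €7,322.40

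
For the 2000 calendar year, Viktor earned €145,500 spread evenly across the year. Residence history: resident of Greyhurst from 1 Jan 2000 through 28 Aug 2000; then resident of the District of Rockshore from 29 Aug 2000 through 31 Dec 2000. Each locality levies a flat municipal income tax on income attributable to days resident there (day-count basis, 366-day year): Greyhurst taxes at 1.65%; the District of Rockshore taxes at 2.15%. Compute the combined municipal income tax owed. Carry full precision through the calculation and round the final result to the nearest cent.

Greyhurst, 1 Jan – 28 Aug 2000: 241 days → €145,500 × 1.65% × 241/366 = €1,580.8217
The District of Rockshore, 29 Aug – 31 Dec 2000: 125 days → €145,500 × 2.15% × 125/366 = €1,068.3914
Total = €2,649.2131

€2,649.21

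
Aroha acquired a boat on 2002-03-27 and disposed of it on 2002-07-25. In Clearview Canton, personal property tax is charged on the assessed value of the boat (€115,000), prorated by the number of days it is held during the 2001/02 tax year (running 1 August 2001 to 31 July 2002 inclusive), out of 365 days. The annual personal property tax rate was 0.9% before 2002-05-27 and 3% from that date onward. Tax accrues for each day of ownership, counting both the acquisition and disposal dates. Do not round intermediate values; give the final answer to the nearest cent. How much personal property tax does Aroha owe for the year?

2002-03-27 to 2002-05-26: 61 days at 0.9% → €115,000 × 0.9% × 61/365 = €172.9726
2002-05-27 to 2002-07-25: 60 days at 3% → €115,000 × 3% × 60/365 = €567.1233
Total = €740.0959

€740.10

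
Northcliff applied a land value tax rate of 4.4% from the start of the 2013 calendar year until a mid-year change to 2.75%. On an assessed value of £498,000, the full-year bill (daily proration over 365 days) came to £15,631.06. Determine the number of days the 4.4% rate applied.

86 days

Let d = days at the first rate; then 365 − d days at the second rate.
£498,000 × [4.4%·d + 2.75%·(365−d)] / 365 = £15,631.06
Solving gives d = 86, so the new rate took effect on 28 March 2013.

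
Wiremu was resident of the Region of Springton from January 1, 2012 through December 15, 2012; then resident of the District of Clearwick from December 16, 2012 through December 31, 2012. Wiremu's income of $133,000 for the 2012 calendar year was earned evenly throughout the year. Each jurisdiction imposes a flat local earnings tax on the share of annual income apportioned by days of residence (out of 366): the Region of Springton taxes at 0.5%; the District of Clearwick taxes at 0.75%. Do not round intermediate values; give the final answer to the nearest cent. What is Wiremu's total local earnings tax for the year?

The Region of Springton, January 1 – December 15, 2012: 350 days → $133,000 × 0.5% × 350/366 = $635.9290
The District of Clearwick, December 16 – December 31, 2012: 16 days → $133,000 × 0.75% × 16/366 = $43.6066
Total = $679.5355

$679.54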